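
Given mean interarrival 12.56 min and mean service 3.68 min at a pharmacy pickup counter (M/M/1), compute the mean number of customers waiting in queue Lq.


λ = 60/12.56 = 4.7771 /hr
μ = 60/3.68 = 16.3043 /hr
ρ = λ/μ = 4.7771/16.3043 = 0.2930
Lq = ρ²/(1−ρ) = 0.08585/0.7070 = 0.1214

Final: 0.1214


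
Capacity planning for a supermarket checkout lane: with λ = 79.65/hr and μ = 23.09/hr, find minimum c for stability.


Stability requires cμ > λ ⇔ c > λ/μ.
λ/μ = 79.65/23.09 = 3.4495
Minimum integer c = ⌊3.4495⌋ + 1 = 4
Check: 4·23.09 = 92.36 > 79.65, while 3·23.09 = 69.27 ≤ 79.65

Final: 4 servers


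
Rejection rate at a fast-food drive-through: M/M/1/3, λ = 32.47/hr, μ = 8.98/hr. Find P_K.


ρ = λ/μ = 32.47/8.98 = 3.6158
P_K = (1−ρ)ρ^K/(1−ρ^(K+1)) = (-2.6158·47.273511)/(1 − 170.932171)
= -123.658660/-169.932171 = 0.727694

Final: 0.727694


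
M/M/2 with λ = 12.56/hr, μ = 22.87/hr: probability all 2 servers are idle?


a = λ/μ = 12.56/22.87 = 0.5492; ρ = a/c = 0.2746
Σ_{k=0}^{1} a^k/k! (terms k=0..1) = 1.00000 + 0.54919 = 1.54919
Tail: a^2/(2!(1−ρ)) = 0.30161/(2·0.7254) = 0.20789
P₀ = 1/(1.54919 + 0.20789) = 1/1.75708 = 0.569125

Final: 0.569125


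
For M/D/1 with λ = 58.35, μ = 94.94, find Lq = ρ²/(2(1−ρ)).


ρ = 58.35/94.94 = 0.6146
M/D/1: Lq = ρ²/(2(1−ρ)) = 0.3777/(2·0.3854) = 0.49005

Final: 0.49005


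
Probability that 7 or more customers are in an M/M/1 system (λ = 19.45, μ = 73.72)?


ρ = 19.45/73.72 = 0.2638
P(N ≥ n) = ρ^n = 0.2638^7 = 0.00008899

Final: 0.00008899


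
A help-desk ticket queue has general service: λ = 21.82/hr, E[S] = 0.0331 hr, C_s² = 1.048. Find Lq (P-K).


ρ = λ·E[S] = 21.82·0.0331 = 0.7222
Lq = ρ²(1+C_s²)/(2(1−ρ)) = 0.5216·(1+1.048)/(2·0.2778)
= 0.5216·2.0480/0.5555 = 1.92309

Final: 1.92309


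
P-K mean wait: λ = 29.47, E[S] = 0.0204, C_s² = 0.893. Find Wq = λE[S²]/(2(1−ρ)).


ρ = λ·E[S] = 29.47·0.0204 = 0.6012
E[S²] = E[S]²(1+C_s²) = 0.0204²·(1+0.893) = 0.0007878
Wq = λ·E[S²]/(2(1−ρ)) = 29.47·0.0007878/(2·0.3988) = 0.02911 hr

Final: 0.02911 hr


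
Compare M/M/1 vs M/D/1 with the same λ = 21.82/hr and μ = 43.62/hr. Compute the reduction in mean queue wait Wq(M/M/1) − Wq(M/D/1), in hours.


ρ = 21.82/43.62 = 0.5002
Wq(M/M/1) = ρ/(μ−λ) = 0.5002/21.80 = 0.02295 hr
Wq(M/D/1) = ρ/(2(μ−λ)) = 0.01147 hr
Savings = 0.02295 − 0.01147 = 0.01147 hr

Final: 0.01147 hr


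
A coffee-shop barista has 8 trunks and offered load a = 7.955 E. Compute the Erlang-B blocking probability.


B(c,a) = (a^c/c!) / Σ_{k=0}^{c} a^k/k!
a^8/8! = 397.741538
Σ terms (k=0..8): 1.00000 + 7.95500 + 31.64101 + 83.90142 + 166.85895 + 265.47258 + 351.97240 + 399.99149 + 397.74154 = 1706.534384
B = 397.741538/1706.534384 = 0.233070

Final: 0.233070


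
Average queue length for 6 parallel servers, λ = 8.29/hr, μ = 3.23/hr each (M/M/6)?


a = λ/μ = 2.5666; ρ = a/6 = 0.4278
P₀ = 0.076291
Lq = P₀·a^c·ρ / (c!·(1−ρ)²) = 0.076291·285.83279·0.4278/(720·0.32746)
= 0.03956

Final: 0.03956


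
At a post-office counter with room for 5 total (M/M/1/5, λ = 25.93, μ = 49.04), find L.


ρ = 25.93/49.04 = 0.5288
L = ρ[1 − (K+1)ρ^K + Kρ^(K+1)] / [(1−ρ)(1−ρ^(K+1))]
Numerator: 0.5288·(1 − 6·0.041330 + 5·0.021853) = 0.455408
Denominator: (0.4712)·(0.978147) = 0.460950
L = 0.455408/0.460950 = 0.9880

Final: 0.9880


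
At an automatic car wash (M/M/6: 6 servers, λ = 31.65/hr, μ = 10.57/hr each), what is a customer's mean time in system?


a = 2.9943; ρ = 0.4991; P₀ = 0.049248
Lq = P₀·a^c·ρ/(c!(1−ρ)²) = 0.09804
Wq = Lq/λ = 0.09804/31.65 = 0.003098 hr
W = Wq + 1/μ = 0.003098 + 0.09461 = 0.09771 hr

Final: 0.09771 hr


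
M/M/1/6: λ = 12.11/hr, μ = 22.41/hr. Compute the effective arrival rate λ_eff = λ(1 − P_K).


ρ = 0.5404; P_K = (1−ρ)ρ^6/(1−ρ^7) = 0.011601
λ_eff = λ(1 − P_K) = 12.11·(1 − 0.011601) = 12.11·0.988399 = 11.9695 /hr

Final: 11.9695 /hr


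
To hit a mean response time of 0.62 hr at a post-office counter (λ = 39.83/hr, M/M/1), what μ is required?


W = 1/(μ−λ) ⇒ μ − λ = 1/W = 1/0.62 = 1.6129
μ = λ + 1/W = 39.83 + 1.6129 = 41.4429 per hr

Final: 41.4429 /hr


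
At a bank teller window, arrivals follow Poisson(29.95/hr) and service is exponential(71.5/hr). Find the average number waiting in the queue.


ρ = 29.95/71.5 = 0.4189
Lq = ρ²/(1−ρ) = 0.1755/0.5811 = 0.3019

Final: 0.3019


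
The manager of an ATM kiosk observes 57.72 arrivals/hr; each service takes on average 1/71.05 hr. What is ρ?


ρ = λ/μ = 57.72/71.05 = 0.8124

Final: 0.8124


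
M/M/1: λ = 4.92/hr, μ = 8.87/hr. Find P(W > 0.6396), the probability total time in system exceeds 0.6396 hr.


W ~ Exponential(μ−λ) for M/M/1.
μ − λ = 8.87 − 4.92 = 3.9500
P(W > t) = e^{−(μ−λ)t} = e^{−2.5264} = 0.079945

Final: 0.079945


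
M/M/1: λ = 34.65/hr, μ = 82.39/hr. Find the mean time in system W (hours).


W = 1/(μ−λ) = 1/(82.39 − 34.65) = 1/47.74 = 0.02095 hr

Final: 0.02095 hr


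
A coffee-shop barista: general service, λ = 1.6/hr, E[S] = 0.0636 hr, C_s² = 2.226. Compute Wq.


ρ = λ·E[S] = 1.6·0.0636 = 0.1018
E[S²] = E[S]²(1+C_s²) = 0.0636²·(1+2.226) = 0.013049
Wq = λ·E[S²]/(2(1−ρ)) = 1.6·0.013049/(2·0.8982) = 0.01162 hr

Final: 0.01162 hr


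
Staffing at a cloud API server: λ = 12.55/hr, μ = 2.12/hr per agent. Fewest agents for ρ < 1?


Stability requires cμ > λ ⇔ c > λ/μ.
λ/μ = 12.55/2.12 = 5.9198
Minimum integer c = ⌊5.9198⌋ + 1 = 6
Check: 6·2.12 = 12.72 > 12.55, while 5·2.12 = 10.60 ≤ 12.55

Final: 6 servers


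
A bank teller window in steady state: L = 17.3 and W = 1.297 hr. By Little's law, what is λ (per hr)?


λ = L/W = 17.3/1.297 = 13.3385 /hr

Final: 13.3385 /hr


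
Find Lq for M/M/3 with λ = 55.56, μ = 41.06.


a = λ/μ = 1.3531; ρ = a/3 = 0.4510
P₀ = 0.248703
Lq = P₀·a^c·ρ / (c!·(1−ρ)²) = 0.248703·2.47759·0.4510/(6·0.30135)
= 0.15371

Final: 0.15371


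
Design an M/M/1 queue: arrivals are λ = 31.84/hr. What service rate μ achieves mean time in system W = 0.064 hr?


W = 1/(μ−λ) ⇒ μ − λ = 1/W = 1/0.064 = 15.6250
μ = λ + 1/W = 31.84 + 15.6250 = 47.4650 per hr

Final: 47.4650 /hr


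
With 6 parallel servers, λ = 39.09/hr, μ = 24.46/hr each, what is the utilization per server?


ρ = λ/(cμ) = 39.09/(6·24.46) = 39.09/146.76 = 0.2664

Final: 0.2664


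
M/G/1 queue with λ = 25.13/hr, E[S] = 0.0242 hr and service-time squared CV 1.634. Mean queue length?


ρ = λ·E[S] = 25.13·0.0242 = 0.6081
Lq = ρ²(1+C_s²)/(2(1−ρ)) = 0.3698·(1+1.634)/(2·0.3919)
= 0.3698·2.6340/0.7837 = 1.24302

Final: 1.24302


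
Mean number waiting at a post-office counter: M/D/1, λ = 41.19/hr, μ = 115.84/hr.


ρ = 41.19/115.84 = 0.3556
M/D/1: Lq = ρ²/(2(1−ρ)) = 0.1264/(2·0.6444) = 0.09810

Final: 0.09810


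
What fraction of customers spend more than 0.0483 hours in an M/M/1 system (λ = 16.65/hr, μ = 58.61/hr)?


W ~ Exponential(μ−λ) for M/M/1.
μ − λ = 58.61 − 16.65 = 41.9600
P(W > t) = e^{−(μ−λ)t} = e^{−2.0267} = 0.131774

Final: 0.131774


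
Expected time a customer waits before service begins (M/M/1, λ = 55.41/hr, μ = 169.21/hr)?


ρ = 55.41/169.21 = 0.3275
Wq = ρ/(μ−λ) = 0.3275/(169.21 − 55.41) = 0.3275/113.80 = 0.002878 hr

Final: 0.002878 hr


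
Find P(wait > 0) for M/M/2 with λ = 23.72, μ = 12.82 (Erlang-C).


a = λ/μ = 1.8502; ρ = a/2 = 0.9251
P₀ = 0.038898 (from M/M/c formula)
C(c,a) = [a^c/(c!(1−ρ))]·P₀ = [3.42337/(2·0.07488)]·0.038898
= 22.85810·0.038898 = 0.889132

Final: 0.889132


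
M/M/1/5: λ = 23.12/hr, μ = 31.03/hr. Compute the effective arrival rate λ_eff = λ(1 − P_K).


ρ = 0.7451; P_K = (1−ρ)ρ^5/(1−ρ^6) = 0.070619
λ_eff = λ(1 − P_K) = 23.12·(1 − 0.070619) = 23.12·0.929381 = 21.4873 /hr

Final: 21.4873 /hr


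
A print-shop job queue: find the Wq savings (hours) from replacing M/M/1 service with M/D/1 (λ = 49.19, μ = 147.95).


ρ = 49.19/147.95 = 0.3325
Wq(M/M/1) = ρ/(μ−λ) = 0.3325/98.76 = 0.003367 hr
Wq(M/D/1) = ρ/(2(μ−λ)) = 0.001683 hr
Savings = 0.003367 − 0.001683 = 0.001683 hr

Final: 0.001683 hr


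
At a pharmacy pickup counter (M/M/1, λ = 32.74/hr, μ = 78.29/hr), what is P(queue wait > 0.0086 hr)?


ρ = 32.74/78.29 = 0.4182
P(Wq > t) = ρ·e^{−(μ−λ)t} = 0.4182·e^{−0.3917}
= 0.4182·0.675887 = 0.282648

Final: 0.282648


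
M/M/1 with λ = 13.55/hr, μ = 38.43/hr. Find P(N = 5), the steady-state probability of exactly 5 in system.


ρ = 13.55/38.43 = 0.3526
P_n = (1−ρ)·ρ^n = (1 − 0.3526)·0.3526^5 = 0.6474·0.005449 = 0.003528

Final: 0.003528


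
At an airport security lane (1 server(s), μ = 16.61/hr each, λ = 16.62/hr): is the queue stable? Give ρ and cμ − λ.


Total capacity cμ = 1·16.61 = 16.61/hr
ρ = λ/(cμ) = 16.62/16.61 = 1.0006
Stable ⇔ ρ < 1: NO
Spare capacity = cμ − λ = 16.61 − 16.62 = -0.01/hr

Final: ρ = 1.0006; unstable; margin = -0.01/hr


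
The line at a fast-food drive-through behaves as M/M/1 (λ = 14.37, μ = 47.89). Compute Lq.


ρ = 14.37/47.89 = 0.3001
Lq = ρ²/(1−ρ) = 0.09004/0.6999 = 0.1286

Final: 0.1286


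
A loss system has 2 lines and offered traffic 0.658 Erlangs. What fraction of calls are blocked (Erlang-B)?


B(c,a) = (a^c/c!) / Σ_{k=0}^{c} a^k/k!
a^2/2! = 0.216482
Σ terms (k=0..2): 1.00000 + 0.65800 + 0.21648 = 1.874482
B = 0.216482/1.874482 = 0.115489

Final: 0.115489


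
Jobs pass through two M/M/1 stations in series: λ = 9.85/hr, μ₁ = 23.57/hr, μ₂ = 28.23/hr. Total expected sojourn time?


Each node sees arrival rate λ = 9.85/hr (tandem ⇒ throughput preserved).
W₁ = 1/(μ₁−λ) = 1/(23.57−9.85) = 0.07289 hr
W₂ = 1/(μ₂−λ) = 1/(28.23−9.85) = 0.05441 hr
W_total = W₁ + W₂ = 0.07289 + 0.05441 = 0.12729 hr

Final: 0.12729 hr


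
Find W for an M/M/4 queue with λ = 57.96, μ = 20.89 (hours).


a = 2.7745; ρ = 0.6936; P₀ = 0.051968
Lq = P₀·a^c·ρ/(c!(1−ρ)²) = 0.94826
Wq = Lq/λ = 0.94826/57.96 = 0.01636 hr
W = Wq + 1/μ = 0.01636 + 0.04787 = 0.06423 hr

Final: 0.06423 hr


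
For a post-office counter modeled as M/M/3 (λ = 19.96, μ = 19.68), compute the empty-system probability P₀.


a = λ/μ = 19.96/19.68 = 1.0142; ρ = a/c = 0.3381
Σ_{k=0}^{2} a^k/k! (terms k=0..2) = 1.00000 + 1.01423 + 0.51433 = 2.52856
Tail: a^3/(3!(1−ρ)) = 1.04329/(6·0.6619) = 0.26269
P₀ = 1/(2.52856 + 0.26269) = 1/2.79125 = 0.358263

Final: 0.358263


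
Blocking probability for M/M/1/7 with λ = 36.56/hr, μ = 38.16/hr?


ρ = λ/μ = 36.56/38.16 = 0.9581
P_K = (1−ρ)ρ^K/(1−ρ^(K+1)) = (0.04193·0.740943)/(1 − 0.709876)
= 0.031067/0.290124 = 0.107081

Final: 0.107081


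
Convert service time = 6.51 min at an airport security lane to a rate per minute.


μ = 1/(service time) in consistent units.
1 minute = 1 min, so μ = 1/6.51 = 0.1536 per minute

Final: 0.1536 /min


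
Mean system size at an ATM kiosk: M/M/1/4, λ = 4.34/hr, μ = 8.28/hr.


ρ = 4.34/8.28 = 0.5242
L = ρ[1 − (K+1)ρ^K + Kρ^(K+1)] / [(1−ρ)(1−ρ^(K+1))]
Numerator: 0.5242·(1 − 5·0.075481 + 4·0.039564) = 0.409286
Denominator: (0.4758)·(0.960436) = 0.457019
L = 0.409286/0.457019 = 0.8956

Final: 0.8956


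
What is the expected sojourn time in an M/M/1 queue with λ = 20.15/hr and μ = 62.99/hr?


W = 1/(μ−λ) = 1/(62.99 − 20.15) = 1/42.84 = 0.02334 hr

Final: 0.02334 hr


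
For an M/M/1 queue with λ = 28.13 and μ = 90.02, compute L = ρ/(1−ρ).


ρ = λ/μ = 28.13/90.02 = 0.3125
L = ρ/(1−ρ) = 0.3125/(1 − 0.3125) = 0.3125/0.6875 = 0.4545

Final: 0.4545


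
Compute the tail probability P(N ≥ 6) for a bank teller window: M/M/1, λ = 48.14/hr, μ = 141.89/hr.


ρ = 48.14/141.89 = 0.3393
P(N ≥ n) = ρ^n = 0.3393^6 = 0.001525

Final: 0.001525


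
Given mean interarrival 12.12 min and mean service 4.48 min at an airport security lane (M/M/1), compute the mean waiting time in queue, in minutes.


λ = 60/12.12 = 4.9505 /hr
μ = 60/4.48 = 13.3929 /hr
ρ = λ/μ = 4.9505/13.3929 = 0.3696
Wq = ρ/(μ−λ) = 0.3696/(13.3929−4.9505) = 0.04378 hr
In minutes: 0.04378·60 = 2.627 min

Final: 2.627 min


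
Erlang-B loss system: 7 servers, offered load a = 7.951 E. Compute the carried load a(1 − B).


B(7,7.951) = 0.305392 (Erlang-B)
Carried load = a(1 − B) = 7.951·(1 − 0.305392) = 7.951·0.694608 = 5.5228 E

Final: 5.5228 Erlangs


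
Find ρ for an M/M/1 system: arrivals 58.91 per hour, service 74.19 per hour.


ρ = λ/μ = 58.91/74.19 = 0.7940

Final: 0.7940


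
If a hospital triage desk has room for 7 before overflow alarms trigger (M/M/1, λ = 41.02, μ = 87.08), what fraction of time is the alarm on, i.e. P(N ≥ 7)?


ρ = 41.02/87.08 = 0.4711
P(N ≥ n) = ρ^n = 0.4711^7 = 0.005147

Final: 0.005147


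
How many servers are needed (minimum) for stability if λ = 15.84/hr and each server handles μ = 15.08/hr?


Stability requires cμ > λ ⇔ c > λ/μ.
λ/μ = 15.84/15.08 = 1.0504
Minimum integer c = ⌊1.0504⌋ + 1 = 2
Check: 2·15.08 = 30.16 > 15.84, while 1·15.08 = 15.08 ≤ 15.84

Final: 2 servers


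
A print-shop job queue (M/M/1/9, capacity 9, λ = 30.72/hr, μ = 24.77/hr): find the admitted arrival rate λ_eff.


ρ = 1.2402; P_K = (1−ρ)ρ^9/(1−ρ^10) = 0.219140
λ_eff = λ(1 − P_K) = 30.72·(1 − 0.219140) = 30.72·0.780860 = 23.9880 /hr

Final: 23.9880 /hr


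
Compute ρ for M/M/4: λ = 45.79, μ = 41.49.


ρ = λ/(cμ) = 45.79/(4·41.49) = 45.79/165.96 = 0.2759

Final: 0.2759


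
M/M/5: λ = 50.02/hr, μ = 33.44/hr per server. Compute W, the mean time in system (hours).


a = 1.4958; ρ = 0.2992; P₀ = 0.223715
Lq = P₀·a^c·ρ/(c!(1−ρ)²) = 0.008503
Wq = Lq/λ = 0.008503/50.02 = 0.0001700 hr
W = Wq + 1/μ = 0.0001700 + 0.02990 = 0.03007 hr

Final: 0.03007 hr


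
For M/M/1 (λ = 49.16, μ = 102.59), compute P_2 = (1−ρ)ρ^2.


ρ = 49.16/102.59 = 0.4792
P_n = (1−ρ)·ρ^n = (1 − 0.4792)·0.4792^2 = 0.5208·0.229622 = 0.119590

Final: 0.119590


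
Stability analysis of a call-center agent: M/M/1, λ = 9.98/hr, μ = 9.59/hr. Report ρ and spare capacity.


Total capacity cμ = 1·9.59 = 9.59/hr
ρ = λ/(cμ) = 9.98/9.59 = 1.0407
Stable ⇔ ρ < 1: NO
Spare capacity = cμ − λ = 9.59 − 9.98 = -0.39/hr

Final: ρ = 1.0407; unstable; margin = -0.39/hr


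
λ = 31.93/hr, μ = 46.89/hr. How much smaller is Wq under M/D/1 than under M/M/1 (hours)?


ρ = 31.93/46.89 = 0.6810
Wq(M/M/1) = ρ/(μ−λ) = 0.6810/14.96 = 0.04552 hr
Wq(M/D/1) = ρ/(2(μ−λ)) = 0.02276 hr
Savings = 0.04552 − 0.02276 = 0.02276 hr

Final: 0.02276 hr


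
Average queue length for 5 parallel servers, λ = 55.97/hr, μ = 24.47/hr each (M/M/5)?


a = λ/μ = 2.2873; ρ = a/5 = 0.4575
P₀ = 0.100004
Lq = P₀·a^c·ρ / (c!·(1−ρ)²) = 0.100004·62.60466·0.4575/(120·0.29435)
= 0.08108

Final: 0.08108


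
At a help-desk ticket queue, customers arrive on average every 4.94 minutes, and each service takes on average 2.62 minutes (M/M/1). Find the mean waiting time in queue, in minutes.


λ = 60/4.94 = 12.1457 /hr
μ = 60/2.62 = 22.9008 /hr
ρ = λ/μ = 12.1457/22.9008 = 0.5304
Wq = ρ/(μ−λ) = 0.5304/(22.9008−12.1457) = 0.04931 hr
In minutes: 0.04931·60 = 2.959 min

Final: 2.959 min


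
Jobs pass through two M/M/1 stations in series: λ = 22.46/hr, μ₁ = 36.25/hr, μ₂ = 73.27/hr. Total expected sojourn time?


Each node sees arrival rate λ = 22.46/hr (tandem ⇒ throughput preserved).
W₁ = 1/(μ₁−λ) = 1/(36.25−22.46) = 0.07252 hr
W₂ = 1/(μ₂−λ) = 1/(73.27−22.46) = 0.01968 hr
W_total = W₁ + W₂ = 0.07252 + 0.01968 = 0.09220 hr

Final: 0.09220 hr


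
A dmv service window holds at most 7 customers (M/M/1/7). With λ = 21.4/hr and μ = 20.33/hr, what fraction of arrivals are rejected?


ρ = λ/μ = 21.4/20.33 = 1.0526
P_K = (1−ρ)ρ^K/(1−ρ^(K+1)) = (-0.05263·1.431973)/(1 − 1.507340)
= -0.075367/-0.507340 = 0.148553

Final: 0.148553


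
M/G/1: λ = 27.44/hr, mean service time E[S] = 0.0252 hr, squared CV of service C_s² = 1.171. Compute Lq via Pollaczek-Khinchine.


ρ = λ·E[S] = 27.44·0.0252 = 0.6915
Lq = ρ²(1+C_s²)/(2(1−ρ)) = 0.4782·(1+1.171)/(2·0.3085)
= 0.4782·2.1710/0.6170 = 1.68239

Final: 1.68239


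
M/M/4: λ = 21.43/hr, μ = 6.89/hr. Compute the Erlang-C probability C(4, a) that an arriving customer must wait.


a = λ/μ = 3.1103; ρ = a/4 = 0.7776
P₀ = 0.031752 (from M/M/c formula)
C(c,a) = [a^c/(c!(1−ρ))]·P₀ = [93.58620/(24·0.2224)]·0.031752
= 17.53151·0.031752 = 0.556668

Final: 0.556668


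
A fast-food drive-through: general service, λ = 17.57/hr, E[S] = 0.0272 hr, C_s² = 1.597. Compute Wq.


ρ = λ·E[S] = 17.57·0.0272 = 0.4779
E[S²] = E[S]²(1+C_s²) = 0.0272²·(1+1.597) = 0.001921
Wq = λ·E[S²]/(2(1−ρ)) = 17.57·0.001921/(2·0.5221) = 0.03233 hr

Final: 0.03233 hr


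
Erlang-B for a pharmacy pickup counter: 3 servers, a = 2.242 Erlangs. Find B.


B(c,a) = (a^c/c!) / Σ_{k=0}^{c} a^k/k!
a^3/3! = 1.878259
Σ terms (k=0..3): 1.00000 + 2.24200 + 2.51328 + 1.87826 = 7.633541
B = 1.878259/7.633541 = 0.246053

Final: 0.246053


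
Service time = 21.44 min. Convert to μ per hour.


μ = 1/(service time) in consistent units.
1 hour = 60 min, so μ = 60/21.44 = 2.7985 per hour

Final: 2.7985 /hr


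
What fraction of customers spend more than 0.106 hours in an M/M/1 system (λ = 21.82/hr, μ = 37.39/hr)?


W ~ Exponential(μ−λ) for M/M/1.
μ − λ = 37.39 − 21.82 = 15.5700
P(W > t) = e^{−(μ−λ)t} = e^{−1.6504} = 0.191969

Final: 0.191969


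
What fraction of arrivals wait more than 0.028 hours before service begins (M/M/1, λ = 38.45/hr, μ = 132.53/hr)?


ρ = 38.45/132.53 = 0.2901
P(Wq > t) = ρ·e^{−(μ−λ)t} = 0.2901·e^{−2.6342}
= 0.2901·0.071773 = 0.020823

Final: 0.020823


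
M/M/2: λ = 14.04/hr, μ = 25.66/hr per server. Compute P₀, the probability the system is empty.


a = λ/μ = 14.04/25.66 = 0.5472; ρ = a/c = 0.2736
Σ_{k=0}^{1} a^k/k! (terms k=0..1) = 1.00000 + 0.54716 = 1.54716
Tail: a^2/(2!(1−ρ)) = 0.29938/(2·0.7264) = 0.20606
P₀ = 1/(1.54716 + 0.20606) = 1/1.75322 = 0.570379

Final: 0.570379


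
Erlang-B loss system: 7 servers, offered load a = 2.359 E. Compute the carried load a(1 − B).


B(7,2.359) = 0.007647 (Erlang-B)
Carried load = a(1 − B) = 2.359·(1 − 0.007647) = 2.359·0.992353 = 2.3410 E

Final: 2.3410 Erlangs


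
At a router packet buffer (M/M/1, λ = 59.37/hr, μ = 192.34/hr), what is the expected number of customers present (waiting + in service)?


ρ = λ/μ = 59.37/192.34 = 0.3087
L = ρ/(1−ρ) = 0.3087/(1 − 0.3087) = 0.3087/0.6913 = 0.4465

Final: 0.4465


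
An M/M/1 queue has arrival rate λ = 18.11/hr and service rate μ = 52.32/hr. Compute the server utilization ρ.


ρ = λ/μ = 18.11/52.32 = 0.3461

Final: 0.3461


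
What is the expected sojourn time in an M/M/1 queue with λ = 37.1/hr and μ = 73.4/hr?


W = 1/(μ−λ) = 1/(73.4 − 37.1) = 1/36.30 = 0.02755 hr

Final: 0.02755 hr


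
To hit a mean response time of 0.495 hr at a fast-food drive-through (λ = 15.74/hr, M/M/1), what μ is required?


W = 1/(μ−λ) ⇒ μ − λ = 1/W = 1/0.495 = 2.0202
μ = λ + 1/W = 15.74 + 2.0202 = 17.7602 per hr

Final: 17.7602 /hr


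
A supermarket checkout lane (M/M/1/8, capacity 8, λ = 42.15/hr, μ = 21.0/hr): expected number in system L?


ρ = 42.15/21.0 = 2.0071
L = ρ[1 − (K+1)ρ^K + Kρ^(K+1)] / [(1−ρ)(1−ρ^(K+1))]
Numerator: 2.0071·(1 − 9·263.406370 + 8·528.694215) = 3733.077743
Denominator: (-1.0071)·(-527.694215) = 531.463459
L = 3733.077743/531.463459 = 7.0241

Final: 7.0241


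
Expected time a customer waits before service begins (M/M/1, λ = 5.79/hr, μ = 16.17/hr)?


ρ = 5.79/16.17 = 0.3581
Wq = ρ/(μ−λ) = 0.3581/(16.17 − 5.79) = 0.3581/10.38 = 0.03450 hr

Final: 0.03450 hr


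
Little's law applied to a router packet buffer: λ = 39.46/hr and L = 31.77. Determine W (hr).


W = L/λ = 31.77/39.46 = 0.8051 hr

Final: 0.8051 hr


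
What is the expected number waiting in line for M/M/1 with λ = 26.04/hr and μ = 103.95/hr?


ρ = 26.04/103.95 = 0.2505
Lq = ρ²/(1−ρ) = 0.06275/0.7495 = 0.08373

Final: 0.08373


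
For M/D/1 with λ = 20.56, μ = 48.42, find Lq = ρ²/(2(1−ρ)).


ρ = 20.56/48.42 = 0.4246
M/D/1: Lq = ρ²/(2(1−ρ)) = 0.1803/(2·0.5754) = 0.15668

Final: 0.15668


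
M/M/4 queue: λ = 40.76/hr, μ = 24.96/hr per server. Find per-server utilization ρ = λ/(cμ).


ρ = λ/(cμ) = 40.76/(4·24.96) = 40.76/99.84 = 0.4083

Final: 0.4083


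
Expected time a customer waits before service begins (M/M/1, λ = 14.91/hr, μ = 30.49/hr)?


ρ = 14.91/30.49 = 0.4890
Wq = ρ/(μ−λ) = 0.4890/(30.49 − 14.91) = 0.4890/15.58 = 0.03139 hr

Final: 0.03139 hr


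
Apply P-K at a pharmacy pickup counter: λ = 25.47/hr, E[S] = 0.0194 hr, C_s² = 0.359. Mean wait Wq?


ρ = λ·E[S] = 25.47·0.0194 = 0.4941
E[S²] = E[S]²(1+C_s²) = 0.0194²·(1+0.359) = 0.0005115
Wq = λ·E[S²]/(2(1−ρ)) = 25.47·0.0005115/(2·0.5059) = 0.01288 hr

Final: 0.01288 hr


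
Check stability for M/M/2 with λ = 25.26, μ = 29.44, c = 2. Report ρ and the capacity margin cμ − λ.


Total capacity cμ = 2·29.44 = 58.88/hr
ρ = λ/(cμ) = 25.26/58.88 = 0.4290
Stable ⇔ ρ < 1: YES
Spare capacity = cμ − λ = 58.88 − 25.26 = 33.62/hr

Final: ρ = 0.4290; stable; margin = 33.62/hr


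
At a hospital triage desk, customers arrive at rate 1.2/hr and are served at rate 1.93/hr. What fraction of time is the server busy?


ρ = λ/μ = 1.2/1.93 = 0.6218

Final: 0.6218


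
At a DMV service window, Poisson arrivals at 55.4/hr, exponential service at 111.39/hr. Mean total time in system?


W = 1/(μ−λ) = 1/(111.39 − 55.4) = 1/55.99 = 0.01786 hr

Final: 0.01786 hr


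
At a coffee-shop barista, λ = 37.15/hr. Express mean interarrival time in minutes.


Mean interarrival time = 1/λ = 1/37.15 hour = 0.02692 hour
In minutes: 0.02692 × 60 = 1.6151 min

Final: 1.6151 min


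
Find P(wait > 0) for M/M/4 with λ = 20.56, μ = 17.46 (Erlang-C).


a = λ/μ = 1.1775; ρ = a/4 = 0.2944
P₀ = 0.307075 (from M/M/c formula)
C(c,a) = [a^c/(c!(1−ρ))]·P₀ = [1.92272/(24·0.7056)]·0.307075
= 0.11354·0.307075 = 0.034864

Final: 0.034864


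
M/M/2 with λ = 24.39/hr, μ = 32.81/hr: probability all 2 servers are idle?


a = λ/μ = 24.39/32.81 = 0.7434; ρ = a/c = 0.3717
Σ_{k=0}^{1} a^k/k! (terms k=0..1) = 1.00000 + 0.74337 = 1.74337
Tail: a^2/(2!(1−ρ)) = 0.55260/(2·0.6283) = 0.43975
P₀ = 1/(1.74337 + 0.43975) = 1/2.18312 = 0.458060

Final: 0.458060


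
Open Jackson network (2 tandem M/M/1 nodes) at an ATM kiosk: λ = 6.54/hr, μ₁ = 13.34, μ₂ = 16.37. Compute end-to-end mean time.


Each node sees arrival rate λ = 6.54/hr (tandem ⇒ throughput preserved).
W₁ = 1/(μ₁−λ) = 1/(13.34−6.54) = 0.14706 hr
W₂ = 1/(μ₂−λ) = 1/(16.37−6.54) = 0.10173 hr
W_total = W₁ + W₂ = 0.14706 + 0.10173 = 0.24879 hr

Final: 0.24879 hr


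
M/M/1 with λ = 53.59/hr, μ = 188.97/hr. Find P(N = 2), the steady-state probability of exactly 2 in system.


ρ = 53.59/188.97 = 0.2836
P_n = (1−ρ)·ρ^n = (1 − 0.2836)·0.2836^2 = 0.7164·0.080423 = 0.057616

Final: 0.057616


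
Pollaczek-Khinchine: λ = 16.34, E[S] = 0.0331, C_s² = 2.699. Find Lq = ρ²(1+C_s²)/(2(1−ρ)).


ρ = λ·E[S] = 16.34·0.0331 = 0.5409
Lq = ρ²(1+C_s²)/(2(1−ρ)) = 0.2925·(1+2.699)/(2·0.4591)
= 0.2925·3.6990/0.9183 = 1.17832

Final: 1.17832


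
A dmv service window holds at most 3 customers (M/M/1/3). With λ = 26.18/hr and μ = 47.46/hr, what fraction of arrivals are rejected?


ρ = λ/μ = 26.18/47.46 = 0.5516
P_K = (1−ρ)ρ^K/(1−ρ^(K+1)) = (0.4484·0.167852)/(1 − 0.092591)
= 0.075261/0.907409 = 0.082940

Final: 0.082940


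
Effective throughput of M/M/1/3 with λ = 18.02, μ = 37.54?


ρ = 0.4800; P_K = (1−ρ)ρ^3/(1−ρ^4) = 0.060738
λ_eff = λ(1 − P_K) = 18.02·(1 − 0.060738) = 18.02·0.939262 = 16.9255 /hr

Final: 16.9255 /hr


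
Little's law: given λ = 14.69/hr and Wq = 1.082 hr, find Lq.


Lq = λWq = 14.69·1.082 = 15.8946

Final: 15.8946


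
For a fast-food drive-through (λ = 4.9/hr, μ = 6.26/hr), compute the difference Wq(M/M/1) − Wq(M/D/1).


ρ = 4.9/6.26 = 0.7827
Wq(M/M/1) = ρ/(μ−λ) = 0.7827/1.36 = 0.57555 hr
Wq(M/D/1) = ρ/(2(μ−λ)) = 0.28777 hr
Savings = 0.57555 − 0.28777 = 0.28777 hr

Final: 0.28777 hr


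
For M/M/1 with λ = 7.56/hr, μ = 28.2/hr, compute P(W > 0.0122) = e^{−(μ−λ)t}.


W ~ Exponential(μ−λ) for M/M/1.
μ − λ = 28.2 − 7.56 = 20.6400
P(W > t) = e^{−(μ−λ)t} = e^{−0.2518} = 0.777394

Final: 0.777394


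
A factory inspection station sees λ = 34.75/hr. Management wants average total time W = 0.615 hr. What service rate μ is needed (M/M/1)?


W = 1/(μ−λ) ⇒ μ − λ = 1/W = 1/0.615 = 1.6260
μ = λ + 1/W = 34.75 + 1.6260 = 36.3760 per hr

Final: 36.3760 /hr


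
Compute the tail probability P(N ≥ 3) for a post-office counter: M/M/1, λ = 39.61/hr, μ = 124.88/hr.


ρ = 39.61/124.88 = 0.3172
P(N ≥ n) = ρ^n = 0.3172^3 = 0.031911

Final: 0.031911


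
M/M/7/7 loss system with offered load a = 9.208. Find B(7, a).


B(c,a) = (a^c/c!) / Σ_{k=0}^{c} a^k/k!
a^7/7! = 1113.593373
Σ terms (k=0..7): 1.00000 + 9.20800 + 42.39363 + 130.12019 + 299.53667 + 551.62674 + 846.56316 + 1113.59337 = 2994.041765
B = 1113.593373/2994.041765 = 0.371936

Final: 0.371936


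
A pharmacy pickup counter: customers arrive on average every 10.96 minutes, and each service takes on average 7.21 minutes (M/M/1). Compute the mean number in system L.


λ = 60/10.96 = 5.4745 /hr
μ = 60/7.21 = 8.3218 /hr
ρ = λ/μ = 5.4745/8.3218 = 0.6578
L = ρ/(1−ρ) = 0.6578/0.3422 = 1.9227

Final: 1.9227


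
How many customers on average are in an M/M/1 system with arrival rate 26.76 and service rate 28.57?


ρ = λ/μ = 26.76/28.57 = 0.9366
L = ρ/(1−ρ) = 0.9366/(1 − 0.9366) = 0.9366/0.06335 = 14.7845

Final: 14.7845


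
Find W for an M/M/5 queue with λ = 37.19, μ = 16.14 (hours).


a = 2.3042; ρ = 0.4608; P₀ = 0.098266
Lq = P₀·a^c·ρ/(c!(1−ρ)²) = 0.08433
Wq = Lq/λ = 0.08433/37.19 = 0.002267 hr
W = Wq + 1/μ = 0.002267 + 0.06196 = 0.06423 hr

Final: 0.06423 hr


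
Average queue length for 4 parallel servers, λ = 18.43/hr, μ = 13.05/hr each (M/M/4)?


a = λ/μ = 1.4123; ρ = a/4 = 0.3531
P₀ = 0.241829
Lq = P₀·a^c·ρ / (c!·(1−ρ)²) = 0.241829·3.97795·0.3531/(24·0.41852)
= 0.03381

Final: 0.03381


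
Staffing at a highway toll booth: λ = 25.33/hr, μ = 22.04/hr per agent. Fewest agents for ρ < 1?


Stability requires cμ > λ ⇔ c > λ/μ.
λ/μ = 25.33/22.04 = 1.1493
Minimum integer c = ⌊1.1493⌋ + 1 = 2
Check: 2·22.04 = 44.08 > 25.33, while 1·22.04 = 22.04 ≤ 25.33

Final: 2 servers


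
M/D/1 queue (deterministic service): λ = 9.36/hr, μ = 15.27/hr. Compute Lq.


ρ = 9.36/15.27 = 0.6130
M/D/1: Lq = ρ²/(2(1−ρ)) = 0.3757/(2·0.3870) = 0.48539

Final: 0.48539


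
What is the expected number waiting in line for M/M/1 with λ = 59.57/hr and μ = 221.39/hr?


ρ = 59.57/221.39 = 0.2691
Lq = ρ²/(1−ρ) = 0.07240/0.7309 = 0.09905

Final: 0.09905


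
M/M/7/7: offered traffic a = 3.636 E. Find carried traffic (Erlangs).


B(7,3.636) = 0.045407 (Erlang-B)
Carried load = a(1 − B) = 3.636·(1 − 0.045407) = 3.636·0.954593 = 3.4709 E

Final: 3.4709 Erlangs


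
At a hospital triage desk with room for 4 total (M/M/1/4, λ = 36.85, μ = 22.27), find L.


ρ = 36.85/22.27 = 1.6547
L = ρ[1 − (K+1)ρ^K + Kρ^(K+1)] / [(1−ρ)(1−ρ^(K+1))]
Numerator: 1.6547·(1 − 5·7.496682 + 4·12.404703) = 21.735049
Denominator: (-0.6547)·(-11.404703) = 7.466573
L = 21.735049/7.466573 = 2.9110

Final: 2.9110


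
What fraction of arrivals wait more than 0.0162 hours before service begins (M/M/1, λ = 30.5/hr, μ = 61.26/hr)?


ρ = 30.5/61.26 = 0.4979
P(Wq > t) = ρ·e^{−(μ−λ)t} = 0.4979·e^{−0.4983}
= 0.4979·0.607555 = 0.302488

Final: 0.302488


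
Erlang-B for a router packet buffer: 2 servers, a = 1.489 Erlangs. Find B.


B(c,a) = (a^c/c!) / Σ_{k=0}^{c} a^k/k!
a^2/2! = 1.108561
Σ terms (k=0..2): 1.00000 + 1.48900 + 1.10856 = 3.597561
B = 1.108561/3.597561 = 0.308142

Final: 0.308142


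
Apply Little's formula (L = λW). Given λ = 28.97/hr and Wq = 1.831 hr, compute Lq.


Lq = λWq = 28.97·1.831 = 53.0441

Final: 53.0441


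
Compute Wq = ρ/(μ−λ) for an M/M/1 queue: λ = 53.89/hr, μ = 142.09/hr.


ρ = 53.89/142.09 = 0.3793
Wq = ρ/(μ−λ) = 0.3793/(142.09 − 53.89) = 0.3793/88.20 = 0.004300 hr

Final: 0.004300 hr


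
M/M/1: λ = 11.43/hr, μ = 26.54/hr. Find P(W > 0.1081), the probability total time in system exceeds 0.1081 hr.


W ~ Exponential(μ−λ) for M/M/1.
μ − λ = 26.54 − 11.43 = 15.1100
P(W > t) = e^{−(μ−λ)t} = e^{−1.6334} = 0.195266

Final: 0.195266


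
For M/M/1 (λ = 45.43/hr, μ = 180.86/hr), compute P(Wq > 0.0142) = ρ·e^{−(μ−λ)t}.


ρ = 45.43/180.86 = 0.2512
P(Wq > t) = ρ·e^{−(μ−λ)t} = 0.2512·e^{−1.9231}
= 0.2512·0.146152 = 0.036712

Final: 0.036712


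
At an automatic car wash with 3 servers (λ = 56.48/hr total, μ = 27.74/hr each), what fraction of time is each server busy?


ρ = λ/(cμ) = 56.48/(3·27.74) = 56.48/83.22 = 0.6787

Final: 0.6787


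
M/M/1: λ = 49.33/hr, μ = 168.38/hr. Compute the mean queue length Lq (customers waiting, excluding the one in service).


ρ = 49.33/168.38 = 0.2930
Lq = ρ²/(1−ρ) = 0.08583/0.7070 = 0.1214

Final: 0.1214


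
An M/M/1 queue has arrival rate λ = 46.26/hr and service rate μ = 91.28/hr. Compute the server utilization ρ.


ρ = λ/μ = 46.26/91.28 = 0.5068

Final: 0.5068


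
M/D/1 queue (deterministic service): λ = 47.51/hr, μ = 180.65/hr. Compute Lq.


ρ = 47.51/180.65 = 0.2630
M/D/1: Lq = ρ²/(2(1−ρ)) = 0.06917/(2·0.7370) = 0.04692

Final: 0.04692


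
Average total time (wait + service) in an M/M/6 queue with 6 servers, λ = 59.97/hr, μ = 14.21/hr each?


a = 4.2203; ρ = 0.7034; P₀ = 0.012906
Lq = P₀·a^c·ρ/(c!(1−ρ)²) = 0.80964
Wq = Lq/λ = 0.80964/59.97 = 0.01350 hr
W = Wq + 1/μ = 0.01350 + 0.07037 = 0.08387 hr

Final: 0.08387 hr


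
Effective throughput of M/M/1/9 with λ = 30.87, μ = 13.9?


ρ = 2.2209; P_K = (1−ρ)ρ^9/(1−ρ^10) = 0.549913
λ_eff = λ(1 − P_K) = 30.87·(1 − 0.549913) = 30.87·0.450087 = 13.8942 /hr

Final: 13.8942 /hr


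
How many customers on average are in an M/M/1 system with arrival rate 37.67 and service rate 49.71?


ρ = λ/μ = 37.67/49.71 = 0.7578
L = ρ/(1−ρ) = 0.7578/(1 − 0.7578) = 0.7578/0.2422 = 3.1287

Final: 3.1287


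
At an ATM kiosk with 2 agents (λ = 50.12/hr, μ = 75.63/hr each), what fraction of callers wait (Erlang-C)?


a = λ/μ = 0.6627; ρ = a/2 = 0.3313
P₀ = 0.502235 (from M/M/c formula)
C(c,a) = [a^c/(c!(1−ρ))]·P₀ = [0.43917/(2·0.6687)]·0.502235
= 0.32840·0.502235 = 0.164935

Final: 0.164935


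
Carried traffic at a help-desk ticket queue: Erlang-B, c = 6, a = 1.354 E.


B(6,1.354) = 0.002211 (Erlang-B)
Carried load = a(1 − B) = 1.354·(1 − 0.002211) = 1.354·0.997789 = 1.3510 E

Final: 1.3510 Erlangs


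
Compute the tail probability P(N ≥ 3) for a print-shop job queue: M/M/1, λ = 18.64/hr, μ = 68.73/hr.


ρ = 18.64/68.73 = 0.2712
P(N ≥ n) = ρ^n = 0.2712^3 = 0.019948

Final: 0.019948


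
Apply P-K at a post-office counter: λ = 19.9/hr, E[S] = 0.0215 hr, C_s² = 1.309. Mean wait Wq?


ρ = λ·E[S] = 19.9·0.0215 = 0.4278
E[S²] = E[S]²(1+C_s²) = 0.0215²·(1+1.309) = 0.001067
Wq = λ·E[S²]/(2(1−ρ)) = 19.9·0.001067/(2·0.5722) = 0.01856 hr

Final: 0.01856 hr


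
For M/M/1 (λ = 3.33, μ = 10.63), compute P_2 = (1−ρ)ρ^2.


ρ = 3.33/10.63 = 0.3133
P_n = (1−ρ)·ρ^n = (1 − 0.3133)·0.3133^2 = 0.6867·0.098135 = 0.067392

Final: 0.067392


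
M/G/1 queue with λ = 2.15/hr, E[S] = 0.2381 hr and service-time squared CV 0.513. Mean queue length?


ρ = λ·E[S] = 2.15·0.2381 = 0.5119
Lq = ρ²(1+C_s²)/(2(1−ρ)) = 0.2621·(1+0.513)/(2·0.4881)
= 0.2621·1.5130/0.9762 = 0.40617

Final: 0.40617


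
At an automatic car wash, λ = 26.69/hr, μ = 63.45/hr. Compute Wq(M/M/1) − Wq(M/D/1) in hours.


ρ = 26.69/63.45 = 0.4206
Wq(M/M/1) = ρ/(μ−λ) = 0.4206/36.76 = 0.01144 hr
Wq(M/D/1) = ρ/(2(μ−λ)) = 0.005722 hr
Savings = 0.01144 − 0.005722 = 0.005722 hr

Final: 0.005722 hr


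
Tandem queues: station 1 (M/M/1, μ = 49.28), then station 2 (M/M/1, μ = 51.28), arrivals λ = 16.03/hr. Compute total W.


Each node sees arrival rate λ = 16.03/hr (tandem ⇒ throughput preserved).
W₁ = 1/(μ₁−λ) = 1/(49.28−16.03) = 0.03008 hr
W₂ = 1/(μ₂−λ) = 1/(51.28−16.03) = 0.02837 hr
W_total = W₁ + W₂ = 0.03008 + 0.02837 = 0.05844 hr

Final: 0.05844 hr


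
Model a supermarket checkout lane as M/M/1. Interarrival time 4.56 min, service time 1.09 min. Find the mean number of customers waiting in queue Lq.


λ = 60/4.56 = 13.1579 /hr
μ = 60/1.09 = 55.0459 /hr
ρ = λ/μ = 13.1579/55.0459 = 0.2390
Lq = ρ²/(1−ρ) = 0.05714/0.7610 = 0.07509

Final: 0.07509


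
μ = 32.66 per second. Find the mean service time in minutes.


Mean service time = 1/μ = 1/32.66 second = 0.03062 second
In minutes: 0.03062 × 0.0166667 = 0.0005103 min

Final: 0.0005103 min


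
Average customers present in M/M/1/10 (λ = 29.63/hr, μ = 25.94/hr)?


ρ = 29.63/25.94 = 1.1423
L = ρ[1 − (K+1)ρ^K + Kρ^(K+1)] / [(1−ρ)(1−ρ^(K+1))]
Numerator: 1.1423·(1 − 11·3.781088 + 10·4.318953) = 2.967067
Denominator: (-0.1423)·(-3.318953) = 0.472126
L = 2.967067/0.472126 = 6.2845

Final: 6.2845


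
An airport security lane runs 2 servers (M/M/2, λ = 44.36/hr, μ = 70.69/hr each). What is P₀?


a = λ/μ = 44.36/70.69 = 0.6275; ρ = a/c = 0.3138
Σ_{k=0}^{1} a^k/k! (terms k=0..1) = 1.00000 + 0.62753 = 1.62753
Tail: a^2/(2!(1−ρ)) = 0.39379/(2·0.6862) = 0.28692
P₀ = 1/(1.62753 + 0.28692) = 1/1.91445 = 0.522343

Final: 0.522343


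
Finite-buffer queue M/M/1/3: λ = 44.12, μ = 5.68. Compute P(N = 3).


ρ = λ/μ = 44.12/5.68 = 7.7676
P_K = (1−ρ)ρ^K/(1−ρ^(K+1)) = (-6.7676·468.663902)/(1 − 3640.396367)
= -3171.732464/-3639.396367 = 0.871500

Final: 0.871500


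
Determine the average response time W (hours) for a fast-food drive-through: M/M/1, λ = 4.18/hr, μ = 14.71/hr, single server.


W = 1/(μ−λ) = 1/(14.71 − 4.18) = 1/10.53 = 0.09497 hr

Final: 0.09497 hr


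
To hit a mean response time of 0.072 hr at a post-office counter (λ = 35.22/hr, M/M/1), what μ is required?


W = 1/(μ−λ) ⇒ μ − λ = 1/W = 1/0.072 = 13.8889
μ = λ + 1/W = 35.22 + 13.8889 = 49.1089 per hr

Final: 49.1089 /hr


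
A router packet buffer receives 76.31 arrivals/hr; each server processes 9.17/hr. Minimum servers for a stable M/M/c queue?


Stability requires cμ > λ ⇔ c > λ/μ.
λ/μ = 76.31/9.17 = 8.3217
Minimum integer c = ⌊8.3217⌋ + 1 = 9
Check: 9·9.17 = 82.53 > 76.31, while 8·9.17 = 73.36 ≤ 76.31

Final: 9 servers


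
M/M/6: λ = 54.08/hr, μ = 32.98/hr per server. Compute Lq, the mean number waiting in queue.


a = λ/μ = 1.6398; ρ = a/6 = 0.2733
P₀ = 0.193938
Lq = P₀·a^c·ρ / (c!·(1−ρ)²) = 0.193938·19.44089·0.2733/(720·0.52810)
= 0.002710

Final: 0.002710


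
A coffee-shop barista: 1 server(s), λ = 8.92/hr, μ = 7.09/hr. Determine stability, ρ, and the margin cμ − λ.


Total capacity cμ = 1·7.09 = 7.09/hr
ρ = λ/(cμ) = 8.92/7.09 = 1.2581
Stable ⇔ ρ < 1: NO
Spare capacity = cμ − λ = 7.09 − 8.92 = -1.83/hr

Final: ρ = 1.2581; unstable; margin = -1.83/hr


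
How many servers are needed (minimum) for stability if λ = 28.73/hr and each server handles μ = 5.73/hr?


Stability requires cμ > λ ⇔ c > λ/μ.
λ/μ = 28.73/5.73 = 5.0140
Minimum integer c = ⌊5.0140⌋ + 1 = 6
Check: 6·5.73 = 34.38 > 28.73, while 5·5.73 = 28.65 ≤ 28.73

Final: 6 servers


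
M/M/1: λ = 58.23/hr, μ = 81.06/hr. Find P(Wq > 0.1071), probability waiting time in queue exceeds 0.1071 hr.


ρ = 58.23/81.06 = 0.7184
P(Wq > t) = ρ·e^{−(μ−λ)t} = 0.7184·e^{−2.4451}
= 0.7184·0.086718 = 0.062295

Final: 0.062295


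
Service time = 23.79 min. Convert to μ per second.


μ = 1/(service time) in consistent units.
1 second = 0.0166667 min, so μ = 0.0166667/23.79 = 0.0007006 per second

Final: 0.0007006 /sec


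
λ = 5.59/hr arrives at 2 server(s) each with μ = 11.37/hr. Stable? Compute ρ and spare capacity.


Total capacity cμ = 2·11.37 = 22.74/hr
ρ = λ/(cμ) = 5.59/22.74 = 0.2458
Stable ⇔ ρ < 1: YES
Spare capacity = cμ − λ = 22.74 − 5.59 = 17.15/hr

Final: ρ = 0.2458; stable; margin = 17.15/hr


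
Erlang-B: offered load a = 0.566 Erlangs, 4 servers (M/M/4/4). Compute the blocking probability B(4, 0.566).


B(c,a) = (a^c/c!) / Σ_{k=0}^{c} a^k/k!
a^4/4! = 0.004276
Σ terms (k=0..4): 1.00000 + 0.56600 + 0.16018 + 0.03022 + 0.004276 = 1.760674
B = 0.004276/1.760674 = 0.002429

Final: 0.002429


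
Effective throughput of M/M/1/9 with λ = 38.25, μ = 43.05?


ρ = 0.8885; P_K = (1−ρ)ρ^9/(1−ρ^10) = 0.055490
λ_eff = λ(1 − P_K) = 38.25·(1 − 0.055490) = 38.25·0.944510 = 36.1275 /hr

Final: 36.1275 /hr


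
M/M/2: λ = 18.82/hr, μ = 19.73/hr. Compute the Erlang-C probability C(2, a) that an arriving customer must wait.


a = λ/μ = 0.9539; ρ = a/2 = 0.4769
P₀ = 0.354152 (from M/M/c formula)
C(c,a) = [a^c/(c!(1−ρ))]·P₀ = [0.90988/(2·0.5231)]·0.354152
= 0.86977·0.354152 = 0.308030

Final: 0.308030


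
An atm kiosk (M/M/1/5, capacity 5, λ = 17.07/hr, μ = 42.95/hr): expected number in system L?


ρ = 17.07/42.95 = 0.3974
L = ρ[1 − (K+1)ρ^K + Kρ^(K+1)] / [(1−ρ)(1−ρ^(K+1))]
Numerator: 0.3974·(1 − 6·0.009916 + 5·0.003941) = 0.381624
Denominator: (0.6026)·(0.996059) = 0.600186
L = 0.381624/0.600186 = 0.6358

Final: 0.6358


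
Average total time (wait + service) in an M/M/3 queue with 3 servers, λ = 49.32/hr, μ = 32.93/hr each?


a = 1.4977; ρ = 0.4992; P₀ = 0.211082
Lq = P₀·a^c·ρ/(c!(1−ρ)²) = 0.23531
Wq = Lq/λ = 0.23531/49.32 = 0.004771 hr
W = Wq + 1/μ = 0.004771 + 0.03037 = 0.03514 hr

Final: 0.03514 hr


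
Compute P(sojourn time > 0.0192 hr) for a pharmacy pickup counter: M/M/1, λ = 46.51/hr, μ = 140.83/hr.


W ~ Exponential(μ−λ) for M/M/1.
μ − λ = 140.83 − 46.51 = 94.3200
P(W > t) = e^{−(μ−λ)t} = e^{−1.8109} = 0.163500

Final: 0.163500


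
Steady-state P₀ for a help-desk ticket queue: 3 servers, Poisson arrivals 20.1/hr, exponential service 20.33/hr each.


a = λ/μ = 20.1/20.33 = 0.9887; ρ = a/c = 0.3296
Σ_{k=0}^{2} a^k/k! (terms k=0..2) = 1.00000 + 0.98869 + 0.48875 = 2.47744
Tail: a^3/(3!(1−ρ)) = 0.96644/(6·0.6704) = 0.24025
P₀ = 1/(2.47744 + 0.24025) = 1/2.71769 = 0.367960

Final: 0.367960


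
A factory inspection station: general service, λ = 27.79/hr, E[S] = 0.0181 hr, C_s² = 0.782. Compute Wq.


ρ = λ·E[S] = 27.79·0.0181 = 0.5030
E[S²] = E[S]²(1+C_s²) = 0.0181²·(1+0.782) = 0.0005838
Wq = λ·E[S²]/(2(1−ρ)) = 27.79·0.0005838/(2·0.4970) = 0.01632 hr

Final: 0.01632 hr
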